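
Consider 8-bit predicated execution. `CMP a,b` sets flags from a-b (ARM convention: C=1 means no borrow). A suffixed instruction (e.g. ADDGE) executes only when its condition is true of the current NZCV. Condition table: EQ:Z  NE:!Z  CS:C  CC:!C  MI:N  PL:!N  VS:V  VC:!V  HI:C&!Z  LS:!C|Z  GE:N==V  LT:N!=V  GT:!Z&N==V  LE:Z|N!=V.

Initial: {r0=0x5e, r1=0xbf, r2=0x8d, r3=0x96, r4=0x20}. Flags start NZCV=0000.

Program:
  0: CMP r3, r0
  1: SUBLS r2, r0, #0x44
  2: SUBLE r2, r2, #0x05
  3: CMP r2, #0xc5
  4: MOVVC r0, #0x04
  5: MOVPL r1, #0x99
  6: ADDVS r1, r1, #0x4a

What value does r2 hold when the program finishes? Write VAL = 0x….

[0] flags=0011 → (cmp)
[1] flags=0011 LS?F → skip
[2] flags=0011 LE?T → r2=0x88
[3] flags=1000 → (cmp)
[4] flags=1000 VC?T → r0=0x04
[5] flags=1000 PL?F → skip
[6] flags=1000 VS?F → skip

VAL = 0x88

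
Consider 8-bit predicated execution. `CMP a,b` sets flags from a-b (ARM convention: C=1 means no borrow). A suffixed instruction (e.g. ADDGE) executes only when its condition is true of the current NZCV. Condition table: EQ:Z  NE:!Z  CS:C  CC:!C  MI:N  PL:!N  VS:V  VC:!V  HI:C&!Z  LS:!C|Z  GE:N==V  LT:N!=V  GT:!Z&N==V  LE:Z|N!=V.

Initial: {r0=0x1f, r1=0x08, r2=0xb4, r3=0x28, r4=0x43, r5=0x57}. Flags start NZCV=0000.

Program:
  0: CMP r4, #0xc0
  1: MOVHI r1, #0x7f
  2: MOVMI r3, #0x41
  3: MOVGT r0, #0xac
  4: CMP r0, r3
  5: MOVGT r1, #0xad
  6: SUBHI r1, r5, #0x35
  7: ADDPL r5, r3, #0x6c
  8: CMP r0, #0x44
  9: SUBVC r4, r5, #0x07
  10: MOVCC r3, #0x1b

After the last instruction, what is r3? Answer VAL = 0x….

[0] flags=1001 → (cmp)
[1] flags=1001 HI?F → skip
[2] flags=1001 MI?T → r3=0x41
[3] flags=1001 GT?T → r0=0xac
[4] flags=0011 → (cmp)
[5] flags=0011 GT?F → skip
[6] flags=0011 HI?T → r1=0x22
[7] flags=0011 PL?T → r5=0xad
[8] flags=0011 → (cmp)
[9] flags=0011 VC?F → skip
[10] flags=0011 CC?F → skip

VAL = 0x41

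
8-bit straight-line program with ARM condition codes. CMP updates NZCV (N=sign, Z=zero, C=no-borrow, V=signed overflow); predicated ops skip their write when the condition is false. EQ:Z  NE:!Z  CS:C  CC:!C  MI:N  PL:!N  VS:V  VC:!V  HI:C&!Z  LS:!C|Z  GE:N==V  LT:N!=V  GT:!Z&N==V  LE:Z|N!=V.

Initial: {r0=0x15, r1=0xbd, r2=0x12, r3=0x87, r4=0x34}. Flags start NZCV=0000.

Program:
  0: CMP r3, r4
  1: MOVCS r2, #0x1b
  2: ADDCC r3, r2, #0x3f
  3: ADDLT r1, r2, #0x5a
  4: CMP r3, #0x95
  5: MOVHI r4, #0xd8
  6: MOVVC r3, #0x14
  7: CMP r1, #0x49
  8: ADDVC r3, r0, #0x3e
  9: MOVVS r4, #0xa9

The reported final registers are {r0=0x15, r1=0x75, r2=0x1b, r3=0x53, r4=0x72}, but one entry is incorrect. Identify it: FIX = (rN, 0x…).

[0] flags=0011 → (cmp)
[1] flags=0011 CS?T → r2=0x1b
[2] flags=0011 CC?F → skip
[3] flags=0011 LT?T → r1=0x75
[4] flags=1000 → (cmp)
[5] flags=1000 HI?F → skip
[6] flags=1000 VC?T → r3=0x14
[7] flags=0010 → (cmp)
[8] flags=0010 VC?T → r3=0x53
[9] flags=0010 VS?F → skip

FIX = (r4, 0x34)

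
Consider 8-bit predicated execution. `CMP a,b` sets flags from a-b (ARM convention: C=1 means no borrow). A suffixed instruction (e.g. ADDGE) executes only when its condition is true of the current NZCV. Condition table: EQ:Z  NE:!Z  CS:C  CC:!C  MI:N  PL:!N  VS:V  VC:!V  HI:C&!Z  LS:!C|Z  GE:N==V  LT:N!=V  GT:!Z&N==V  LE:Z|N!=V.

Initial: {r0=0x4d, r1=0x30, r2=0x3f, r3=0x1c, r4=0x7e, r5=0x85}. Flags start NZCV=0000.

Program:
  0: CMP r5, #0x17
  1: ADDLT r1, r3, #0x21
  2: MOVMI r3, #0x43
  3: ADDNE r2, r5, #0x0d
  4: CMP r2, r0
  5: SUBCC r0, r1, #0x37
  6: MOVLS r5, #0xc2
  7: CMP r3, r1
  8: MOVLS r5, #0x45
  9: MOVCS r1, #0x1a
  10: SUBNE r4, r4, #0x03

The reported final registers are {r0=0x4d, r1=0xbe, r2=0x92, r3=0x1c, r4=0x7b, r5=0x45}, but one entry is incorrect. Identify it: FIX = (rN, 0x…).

FIX = (r1, 0x3d)

[0] flags=0011 → (cmp)
[1] flags=0011 LT?T → r1=0x3d
[2] flags=0011 MI?F → skip
[3] flags=0011 NE?T → r2=0x92
[4] flags=0011 → (cmp)
[5] flags=0011 CC?F → skip
[6] flags=0011 LS?F → skip
[7] flags=1000 → (cmp)
[8] flags=1000 LS?T → r5=0x45
[9] flags=1000 CS?F → skip
[10] flags=1000 NE?T → r4=0x7b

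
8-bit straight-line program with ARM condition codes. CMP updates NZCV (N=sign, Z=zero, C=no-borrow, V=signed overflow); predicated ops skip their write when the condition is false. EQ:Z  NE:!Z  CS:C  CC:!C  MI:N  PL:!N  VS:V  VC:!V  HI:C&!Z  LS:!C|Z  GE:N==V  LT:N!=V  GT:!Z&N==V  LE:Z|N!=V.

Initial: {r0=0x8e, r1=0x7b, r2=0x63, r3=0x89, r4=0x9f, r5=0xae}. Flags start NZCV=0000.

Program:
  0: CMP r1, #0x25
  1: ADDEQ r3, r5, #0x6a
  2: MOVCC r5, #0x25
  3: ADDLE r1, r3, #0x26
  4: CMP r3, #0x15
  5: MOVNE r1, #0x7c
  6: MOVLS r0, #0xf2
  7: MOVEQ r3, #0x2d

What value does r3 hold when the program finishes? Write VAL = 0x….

VAL = 0x89

0: ✓ CMP  NZCV=0010
1: · ADDEQ
2: · MOVCC
3: · ADDLE
4: ✓ CMP  NZCV=0011
5: ✓ MOVNE  r1←0x7c
6: · MOVLS
7: · MOVEQ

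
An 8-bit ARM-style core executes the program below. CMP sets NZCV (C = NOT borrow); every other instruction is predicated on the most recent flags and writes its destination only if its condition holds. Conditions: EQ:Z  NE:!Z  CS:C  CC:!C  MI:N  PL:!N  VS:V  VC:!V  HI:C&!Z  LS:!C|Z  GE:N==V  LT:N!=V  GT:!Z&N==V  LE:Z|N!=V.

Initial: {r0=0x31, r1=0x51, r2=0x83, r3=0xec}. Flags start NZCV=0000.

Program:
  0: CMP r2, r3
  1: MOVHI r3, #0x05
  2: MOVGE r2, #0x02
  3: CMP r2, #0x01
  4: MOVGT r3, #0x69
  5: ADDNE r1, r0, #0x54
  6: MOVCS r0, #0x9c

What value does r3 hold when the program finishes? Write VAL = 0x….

VAL = 0xec

0: ✓ CMP  NZCV=1000
1: · MOVHI
2: · MOVGE
3: ✓ CMP  NZCV=1010
4: · MOVGT
5: ✓ ADDNE  r1←0x85
6: ✓ MOVCS  r0←0x9c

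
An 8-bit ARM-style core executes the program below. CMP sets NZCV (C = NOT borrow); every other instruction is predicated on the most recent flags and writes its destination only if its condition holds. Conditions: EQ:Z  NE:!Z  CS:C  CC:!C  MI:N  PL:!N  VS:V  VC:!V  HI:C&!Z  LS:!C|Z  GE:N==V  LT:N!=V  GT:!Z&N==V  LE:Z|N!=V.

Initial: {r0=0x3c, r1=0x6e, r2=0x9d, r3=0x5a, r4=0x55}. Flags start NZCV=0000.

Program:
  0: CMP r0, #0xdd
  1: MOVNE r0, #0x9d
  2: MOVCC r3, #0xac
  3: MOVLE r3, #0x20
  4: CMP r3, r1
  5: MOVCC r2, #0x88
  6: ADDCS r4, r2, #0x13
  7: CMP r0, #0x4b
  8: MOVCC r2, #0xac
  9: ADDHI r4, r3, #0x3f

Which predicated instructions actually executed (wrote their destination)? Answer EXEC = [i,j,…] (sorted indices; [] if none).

EXEC = [1,2,6,9]

[0] flags=0000 → (cmp)
[1] flags=0000 NE?T → r0=0x9d
[2] flags=0000 CC?T → r3=0xac
[3] flags=0000 LE?F → skip
[4] flags=0011 → (cmp)
[5] flags=0011 CC?F → skip
[6] flags=0011 CS?T → r4=0xb0
[7] flags=0011 → (cmp)
[8] flags=0011 CC?F → skip
[9] flags=0011 HI?T → r4=0xeb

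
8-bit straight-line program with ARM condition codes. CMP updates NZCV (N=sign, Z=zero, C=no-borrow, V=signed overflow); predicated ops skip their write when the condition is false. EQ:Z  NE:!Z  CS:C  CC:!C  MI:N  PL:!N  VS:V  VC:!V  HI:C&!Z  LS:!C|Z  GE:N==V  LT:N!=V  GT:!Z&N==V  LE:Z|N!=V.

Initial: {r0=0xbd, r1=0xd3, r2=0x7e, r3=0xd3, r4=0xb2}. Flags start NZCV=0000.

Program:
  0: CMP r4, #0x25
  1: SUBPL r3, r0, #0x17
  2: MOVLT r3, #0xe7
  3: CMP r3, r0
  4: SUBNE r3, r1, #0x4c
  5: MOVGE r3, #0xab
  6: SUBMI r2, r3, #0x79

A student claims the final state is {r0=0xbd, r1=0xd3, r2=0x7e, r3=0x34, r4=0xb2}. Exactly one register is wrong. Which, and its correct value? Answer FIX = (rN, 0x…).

FIX = (r3, 0xab)

0: ✓ CMP  NZCV=1010
1: · SUBPL
2: ✓ MOVLT  r3←0xe7
3: ✓ CMP  NZCV=0010
4: ✓ SUBNE  r3←0x87
5: ✓ MOVGE  r3←0xab
6: · SUBMI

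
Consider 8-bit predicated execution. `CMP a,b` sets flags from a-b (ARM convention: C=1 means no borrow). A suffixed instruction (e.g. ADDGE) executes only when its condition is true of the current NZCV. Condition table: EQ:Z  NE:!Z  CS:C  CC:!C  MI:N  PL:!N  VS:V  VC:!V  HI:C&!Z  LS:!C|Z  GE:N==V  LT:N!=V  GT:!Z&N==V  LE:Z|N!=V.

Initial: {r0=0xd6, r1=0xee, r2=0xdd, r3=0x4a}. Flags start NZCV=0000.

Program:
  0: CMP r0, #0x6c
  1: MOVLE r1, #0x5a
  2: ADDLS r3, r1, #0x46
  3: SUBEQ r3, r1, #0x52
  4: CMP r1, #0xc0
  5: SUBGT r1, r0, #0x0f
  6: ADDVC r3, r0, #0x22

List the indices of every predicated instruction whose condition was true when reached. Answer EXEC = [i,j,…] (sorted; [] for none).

[0] flags=0011 → (cmp)
[1] flags=0011 LE?T → r1=0x5a
[2] flags=0011 LS?F → skip
[3] flags=0011 EQ?F → skip
[4] flags=1001 → (cmp)
[5] flags=1001 GT?T → r1=0xc7
[6] flags=1001 VC?F → skip

EXEC = [1,5]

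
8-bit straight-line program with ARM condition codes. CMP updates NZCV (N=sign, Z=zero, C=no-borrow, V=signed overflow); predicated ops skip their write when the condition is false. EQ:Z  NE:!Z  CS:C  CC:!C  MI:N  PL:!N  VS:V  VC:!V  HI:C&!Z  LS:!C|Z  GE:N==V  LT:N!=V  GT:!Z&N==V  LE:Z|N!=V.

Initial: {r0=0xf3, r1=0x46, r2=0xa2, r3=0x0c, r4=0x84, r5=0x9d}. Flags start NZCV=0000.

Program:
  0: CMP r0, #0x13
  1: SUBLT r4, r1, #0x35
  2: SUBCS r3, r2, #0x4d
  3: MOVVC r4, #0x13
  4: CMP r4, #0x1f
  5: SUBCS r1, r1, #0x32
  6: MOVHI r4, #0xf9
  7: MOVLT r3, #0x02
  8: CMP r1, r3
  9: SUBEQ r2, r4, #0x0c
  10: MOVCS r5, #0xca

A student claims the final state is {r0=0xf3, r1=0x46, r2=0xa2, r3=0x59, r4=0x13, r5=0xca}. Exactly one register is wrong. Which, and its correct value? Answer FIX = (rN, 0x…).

[0] flags=1010 → (cmp)
[1] flags=1010 LT?T → r4=0x11
[2] flags=1010 CS?T → r3=0x55
[3] flags=1010 VC?T → r4=0x13
[4] flags=1000 → (cmp)
[5] flags=1000 CS?F → skip
[6] flags=1000 HI?F → skip
[7] flags=1000 LT?T → r3=0x02
[8] flags=0010 → (cmp)
[9] flags=0010 EQ?F → skip
[10] flags=0010 CS?T → r5=0xca

FIX = (r3, 0x02)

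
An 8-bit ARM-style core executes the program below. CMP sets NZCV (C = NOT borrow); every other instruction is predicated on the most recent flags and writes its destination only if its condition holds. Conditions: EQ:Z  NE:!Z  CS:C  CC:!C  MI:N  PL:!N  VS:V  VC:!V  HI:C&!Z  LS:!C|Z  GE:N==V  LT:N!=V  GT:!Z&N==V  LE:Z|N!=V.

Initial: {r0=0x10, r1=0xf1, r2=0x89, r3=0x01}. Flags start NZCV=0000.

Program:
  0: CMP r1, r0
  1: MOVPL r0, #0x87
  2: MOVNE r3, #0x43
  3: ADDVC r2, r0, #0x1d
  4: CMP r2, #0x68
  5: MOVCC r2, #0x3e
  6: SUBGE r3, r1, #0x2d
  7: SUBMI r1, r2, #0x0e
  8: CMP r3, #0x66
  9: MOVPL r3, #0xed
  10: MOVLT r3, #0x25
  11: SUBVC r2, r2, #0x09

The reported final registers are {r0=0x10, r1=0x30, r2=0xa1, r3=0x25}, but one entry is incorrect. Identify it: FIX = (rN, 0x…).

0: ✓ CMP  NZCV=1010
1: · MOVPL
2: ✓ MOVNE  r3←0x43
3: ✓ ADDVC  r2←0x2d
4: ✓ CMP  NZCV=1000
5: ✓ MOVCC  r2←0x3e
6: · SUBGE
7: ✓ SUBMI  r1←0x30
8: ✓ CMP  NZCV=1000
9: · MOVPL
10: ✓ MOVLT  r3←0x25
11: ✓ SUBVC  r2←0x35

FIX = (r2, 0x35)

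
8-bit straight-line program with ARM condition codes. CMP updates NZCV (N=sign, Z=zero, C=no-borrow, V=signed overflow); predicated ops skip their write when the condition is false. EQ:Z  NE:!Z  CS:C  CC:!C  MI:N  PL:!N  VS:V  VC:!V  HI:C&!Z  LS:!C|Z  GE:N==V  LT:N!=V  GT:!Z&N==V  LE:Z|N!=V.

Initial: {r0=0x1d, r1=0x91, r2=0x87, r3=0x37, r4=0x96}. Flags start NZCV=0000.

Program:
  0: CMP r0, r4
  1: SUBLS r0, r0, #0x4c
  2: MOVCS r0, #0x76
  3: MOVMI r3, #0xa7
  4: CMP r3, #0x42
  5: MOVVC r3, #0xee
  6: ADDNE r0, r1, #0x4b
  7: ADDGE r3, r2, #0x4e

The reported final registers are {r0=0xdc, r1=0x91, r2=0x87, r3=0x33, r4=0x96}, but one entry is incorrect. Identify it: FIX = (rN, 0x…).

FIX = (r3, 0xa7)

[0] flags=1001 → (cmp)
[1] flags=1001 LS?T → r0=0xd1
[2] flags=1001 CS?F → skip
[3] flags=1001 MI?T → r3=0xa7
[4] flags=0011 → (cmp)
[5] flags=0011 VC?F → skip
[6] flags=0011 NE?T → r0=0xdc
[7] flags=0011 GE?F → skip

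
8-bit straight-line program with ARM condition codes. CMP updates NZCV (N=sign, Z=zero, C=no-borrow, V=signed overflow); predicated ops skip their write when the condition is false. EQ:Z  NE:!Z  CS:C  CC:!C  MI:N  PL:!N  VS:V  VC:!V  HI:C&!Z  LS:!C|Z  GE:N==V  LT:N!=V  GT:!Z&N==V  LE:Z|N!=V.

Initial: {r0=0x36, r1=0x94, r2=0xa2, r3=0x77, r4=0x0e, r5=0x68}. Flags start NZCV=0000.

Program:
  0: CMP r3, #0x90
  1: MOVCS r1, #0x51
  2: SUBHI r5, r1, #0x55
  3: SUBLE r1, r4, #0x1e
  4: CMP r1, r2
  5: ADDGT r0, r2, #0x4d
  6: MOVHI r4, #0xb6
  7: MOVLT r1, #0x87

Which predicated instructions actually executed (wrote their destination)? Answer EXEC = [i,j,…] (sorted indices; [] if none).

[0] flags=1001 → (cmp)
[1] flags=1001 CS?F → skip
[2] flags=1001 HI?F → skip
[3] flags=1001 LE?F → skip
[4] flags=1000 → (cmp)
[5] flags=1000 GT?F → skip
[6] flags=1000 HI?F → skip
[7] flags=1000 LT?T → r1=0x87

EXEC = [7]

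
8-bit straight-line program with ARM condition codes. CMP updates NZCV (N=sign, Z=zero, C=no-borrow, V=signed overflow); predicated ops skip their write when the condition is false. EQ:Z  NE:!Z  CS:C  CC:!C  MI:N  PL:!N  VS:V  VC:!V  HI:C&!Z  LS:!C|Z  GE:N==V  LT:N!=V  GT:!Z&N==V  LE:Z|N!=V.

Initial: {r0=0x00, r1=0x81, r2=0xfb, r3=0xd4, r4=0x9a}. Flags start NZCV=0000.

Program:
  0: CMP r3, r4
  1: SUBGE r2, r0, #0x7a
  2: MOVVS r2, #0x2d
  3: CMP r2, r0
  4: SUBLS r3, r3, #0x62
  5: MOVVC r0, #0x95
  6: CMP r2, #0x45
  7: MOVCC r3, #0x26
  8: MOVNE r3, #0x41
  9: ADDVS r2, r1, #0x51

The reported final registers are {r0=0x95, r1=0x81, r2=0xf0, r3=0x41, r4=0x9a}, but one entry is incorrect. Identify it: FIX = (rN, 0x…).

FIX = (r2, 0xd2)

0: ✓ CMP  NZCV=0010
1: ✓ SUBGE  r2←0x86
2: · MOVVS
3: ✓ CMP  NZCV=1010
4: · SUBLS
5: ✓ MOVVC  r0←0x95
6: ✓ CMP  NZCV=0011
7: · MOVCC
8: ✓ MOVNE  r3←0x41
9: ✓ ADDVS  r2←0xd2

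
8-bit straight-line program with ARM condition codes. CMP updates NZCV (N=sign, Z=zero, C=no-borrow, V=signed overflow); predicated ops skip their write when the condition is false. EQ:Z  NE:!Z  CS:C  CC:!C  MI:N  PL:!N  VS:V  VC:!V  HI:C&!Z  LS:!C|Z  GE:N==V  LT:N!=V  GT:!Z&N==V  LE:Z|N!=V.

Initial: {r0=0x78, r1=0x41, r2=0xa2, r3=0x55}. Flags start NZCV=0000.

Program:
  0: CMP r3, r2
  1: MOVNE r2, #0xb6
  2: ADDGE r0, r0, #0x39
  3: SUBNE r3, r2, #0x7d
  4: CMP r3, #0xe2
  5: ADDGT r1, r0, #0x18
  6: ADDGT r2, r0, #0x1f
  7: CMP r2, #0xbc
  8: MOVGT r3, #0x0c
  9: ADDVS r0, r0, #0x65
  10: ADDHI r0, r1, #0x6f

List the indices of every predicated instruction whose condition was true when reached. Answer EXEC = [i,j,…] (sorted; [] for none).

[0] flags=1001 → (cmp)
[1] flags=1001 NE?T → r2=0xb6
[2] flags=1001 GE?T → r0=0xb1
[3] flags=1001 NE?T → r3=0x39
[4] flags=0000 → (cmp)
[5] flags=0000 GT?T → r1=0xc9
[6] flags=0000 GT?T → r2=0xd0
[7] flags=0010 → (cmp)
[8] flags=0010 GT?T → r3=0x0c
[9] flags=0010 VS?F → skip
[10] flags=0010 HI?T → r0=0x38

EXEC = [1,2,3,5,6,8,10]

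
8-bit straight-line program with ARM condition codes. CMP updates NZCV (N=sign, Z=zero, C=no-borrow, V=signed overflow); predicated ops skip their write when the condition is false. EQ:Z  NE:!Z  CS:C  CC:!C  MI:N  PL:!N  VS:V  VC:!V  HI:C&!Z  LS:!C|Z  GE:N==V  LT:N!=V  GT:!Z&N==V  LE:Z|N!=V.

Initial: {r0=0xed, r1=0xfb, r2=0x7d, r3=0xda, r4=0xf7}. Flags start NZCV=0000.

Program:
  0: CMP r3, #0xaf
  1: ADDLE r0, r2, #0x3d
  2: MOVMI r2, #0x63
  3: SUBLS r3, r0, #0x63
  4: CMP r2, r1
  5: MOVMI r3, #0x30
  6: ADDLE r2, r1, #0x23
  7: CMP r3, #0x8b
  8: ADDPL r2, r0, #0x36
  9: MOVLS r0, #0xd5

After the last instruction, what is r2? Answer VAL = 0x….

0: ✓ CMP  NZCV=0010
1: · ADDLE
2: · MOVMI
3: · SUBLS
4: ✓ CMP  NZCV=1001
5: ✓ MOVMI  r3←0x30
6: · ADDLE
7: ✓ CMP  NZCV=1001
8: · ADDPL
9: ✓ MOVLS  r0←0xd5

VAL = 0x7d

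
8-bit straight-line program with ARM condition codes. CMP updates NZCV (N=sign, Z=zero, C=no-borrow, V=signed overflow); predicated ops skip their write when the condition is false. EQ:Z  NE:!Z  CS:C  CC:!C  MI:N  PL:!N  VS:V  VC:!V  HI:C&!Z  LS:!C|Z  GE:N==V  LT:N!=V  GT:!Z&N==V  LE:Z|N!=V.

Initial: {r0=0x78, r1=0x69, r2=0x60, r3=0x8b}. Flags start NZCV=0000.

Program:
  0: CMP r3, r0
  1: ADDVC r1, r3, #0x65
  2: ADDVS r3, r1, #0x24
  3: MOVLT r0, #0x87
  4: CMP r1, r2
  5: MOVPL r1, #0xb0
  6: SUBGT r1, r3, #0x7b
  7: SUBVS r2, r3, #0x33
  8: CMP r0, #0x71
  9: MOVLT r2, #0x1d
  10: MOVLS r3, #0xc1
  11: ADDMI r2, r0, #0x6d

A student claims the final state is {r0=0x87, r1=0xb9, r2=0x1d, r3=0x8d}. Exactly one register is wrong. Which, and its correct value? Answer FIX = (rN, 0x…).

FIX = (r1, 0x12)

[0] flags=0011 → (cmp)
[1] flags=0011 VC?F → skip
[2] flags=0011 VS?T → r3=0x8d
[3] flags=0011 LT?T → r0=0x87
[4] flags=0010 → (cmp)
[5] flags=0010 PL?T → r1=0xb0
[6] flags=0010 GT?T → r1=0x12
[7] flags=0010 VS?F → skip
[8] flags=0011 → (cmp)
[9] flags=0011 LT?T → r2=0x1d
[10] flags=0011 LS?F → skip
[11] flags=0011 MI?F → skip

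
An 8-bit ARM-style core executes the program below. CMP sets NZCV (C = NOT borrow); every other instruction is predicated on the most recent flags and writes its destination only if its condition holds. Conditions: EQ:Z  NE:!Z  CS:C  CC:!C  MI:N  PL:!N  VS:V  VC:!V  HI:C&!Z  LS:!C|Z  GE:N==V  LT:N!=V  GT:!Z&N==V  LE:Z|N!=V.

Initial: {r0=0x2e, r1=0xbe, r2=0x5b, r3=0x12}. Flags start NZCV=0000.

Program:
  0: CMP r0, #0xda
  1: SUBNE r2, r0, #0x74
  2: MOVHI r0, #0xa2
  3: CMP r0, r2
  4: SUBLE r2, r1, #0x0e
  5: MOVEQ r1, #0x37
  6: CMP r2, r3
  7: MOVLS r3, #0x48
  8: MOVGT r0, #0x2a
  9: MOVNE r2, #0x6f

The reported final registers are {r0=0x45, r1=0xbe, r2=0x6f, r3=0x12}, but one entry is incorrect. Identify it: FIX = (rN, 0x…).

[0] flags=0000 → (cmp)
[1] flags=0000 NE?T → r2=0xba
[2] flags=0000 HI?F → skip
[3] flags=0000 → (cmp)
[4] flags=0000 LE?F → skip
[5] flags=0000 EQ?F → skip
[6] flags=1010 → (cmp)
[7] flags=1010 LS?F → skip
[8] flags=1010 GT?F → skip
[9] flags=1010 NE?T → r2=0x6f

FIX = (r0, 0x2e)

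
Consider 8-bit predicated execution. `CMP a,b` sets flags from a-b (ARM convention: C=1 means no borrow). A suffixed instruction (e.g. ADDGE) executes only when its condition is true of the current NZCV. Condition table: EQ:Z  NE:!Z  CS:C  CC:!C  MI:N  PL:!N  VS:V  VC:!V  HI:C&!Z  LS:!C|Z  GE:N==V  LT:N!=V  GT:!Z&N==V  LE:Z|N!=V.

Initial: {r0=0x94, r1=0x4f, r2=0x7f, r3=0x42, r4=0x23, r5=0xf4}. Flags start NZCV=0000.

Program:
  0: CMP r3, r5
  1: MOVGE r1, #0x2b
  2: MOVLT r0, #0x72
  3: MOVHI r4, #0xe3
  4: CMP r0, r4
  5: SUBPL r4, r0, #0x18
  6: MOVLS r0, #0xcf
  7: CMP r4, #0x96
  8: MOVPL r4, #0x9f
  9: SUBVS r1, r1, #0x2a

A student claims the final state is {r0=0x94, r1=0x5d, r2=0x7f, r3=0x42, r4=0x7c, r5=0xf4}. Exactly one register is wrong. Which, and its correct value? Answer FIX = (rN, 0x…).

FIX = (r1, 0x01)

0: ✓ CMP  NZCV=0000
1: ✓ MOVGE  r1←0x2b
2: · MOVLT
3: · MOVHI
4: ✓ CMP  NZCV=0011
5: ✓ SUBPL  r4←0x7c
6: · MOVLS
7: ✓ CMP  NZCV=1001
8: · MOVPL
9: ✓ SUBVS  r1←0x01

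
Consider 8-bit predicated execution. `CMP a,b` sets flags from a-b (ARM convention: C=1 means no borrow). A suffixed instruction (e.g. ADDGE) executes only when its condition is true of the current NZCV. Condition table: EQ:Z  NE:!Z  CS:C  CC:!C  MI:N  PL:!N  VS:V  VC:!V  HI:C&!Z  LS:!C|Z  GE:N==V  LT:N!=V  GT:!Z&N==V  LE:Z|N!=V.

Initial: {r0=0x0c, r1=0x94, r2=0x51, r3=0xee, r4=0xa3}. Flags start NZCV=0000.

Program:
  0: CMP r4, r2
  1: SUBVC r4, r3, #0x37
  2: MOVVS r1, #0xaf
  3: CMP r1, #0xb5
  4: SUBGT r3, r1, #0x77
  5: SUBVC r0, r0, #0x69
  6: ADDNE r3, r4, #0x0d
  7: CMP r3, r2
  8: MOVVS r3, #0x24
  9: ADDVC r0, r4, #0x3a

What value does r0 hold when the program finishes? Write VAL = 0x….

VAL = 0xa3

[0] flags=0011 → (cmp)
[1] flags=0011 VC?F → skip
[2] flags=0011 VS?T → r1=0xaf
[3] flags=1000 → (cmp)
[4] flags=1000 GT?F → skip
[5] flags=1000 VC?T → r0=0xa3
[6] flags=1000 NE?T → r3=0xb0
[7] flags=0011 → (cmp)
[8] flags=0011 VS?T → r3=0x24
[9] flags=0011 VC?F → skip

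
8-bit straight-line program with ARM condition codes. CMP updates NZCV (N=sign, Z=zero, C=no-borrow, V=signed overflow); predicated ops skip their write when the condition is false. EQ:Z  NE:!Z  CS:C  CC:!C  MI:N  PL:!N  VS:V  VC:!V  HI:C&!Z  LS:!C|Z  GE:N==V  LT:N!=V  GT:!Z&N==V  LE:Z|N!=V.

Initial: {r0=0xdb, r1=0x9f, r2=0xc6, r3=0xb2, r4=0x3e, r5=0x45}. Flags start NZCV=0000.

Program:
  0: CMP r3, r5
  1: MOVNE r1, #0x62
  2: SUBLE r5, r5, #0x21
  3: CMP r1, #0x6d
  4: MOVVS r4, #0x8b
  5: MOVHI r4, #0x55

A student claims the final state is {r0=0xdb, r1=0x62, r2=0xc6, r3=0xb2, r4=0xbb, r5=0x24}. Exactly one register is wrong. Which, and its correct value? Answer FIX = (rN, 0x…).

0: ✓ CMP  NZCV=0011
1: ✓ MOVNE  r1←0x62
2: ✓ SUBLE  r5←0x24
3: ✓ CMP  NZCV=1000
4: · MOVVS
5: · MOVHI

FIX = (r4, 0x3e)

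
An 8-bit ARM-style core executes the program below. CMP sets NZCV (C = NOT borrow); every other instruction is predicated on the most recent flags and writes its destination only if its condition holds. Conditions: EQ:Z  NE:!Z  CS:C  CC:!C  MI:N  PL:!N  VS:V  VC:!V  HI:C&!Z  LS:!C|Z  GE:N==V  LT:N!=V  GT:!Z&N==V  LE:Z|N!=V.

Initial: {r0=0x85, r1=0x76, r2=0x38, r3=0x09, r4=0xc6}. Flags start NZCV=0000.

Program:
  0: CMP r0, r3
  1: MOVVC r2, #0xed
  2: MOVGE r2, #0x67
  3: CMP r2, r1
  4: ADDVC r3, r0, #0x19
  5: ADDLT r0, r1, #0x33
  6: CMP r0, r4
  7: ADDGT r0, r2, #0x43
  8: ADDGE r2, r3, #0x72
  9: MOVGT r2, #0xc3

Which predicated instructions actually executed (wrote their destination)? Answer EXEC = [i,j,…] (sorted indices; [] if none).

EXEC = [4,5]

0: ✓ CMP  NZCV=0011
1: · MOVVC
2: · MOVGE
3: ✓ CMP  NZCV=1000
4: ✓ ADDVC  r3←0x9e
5: ✓ ADDLT  r0←0xa9
6: ✓ CMP  NZCV=1000
7: · ADDGT
8: · ADDGE
9: · MOVGT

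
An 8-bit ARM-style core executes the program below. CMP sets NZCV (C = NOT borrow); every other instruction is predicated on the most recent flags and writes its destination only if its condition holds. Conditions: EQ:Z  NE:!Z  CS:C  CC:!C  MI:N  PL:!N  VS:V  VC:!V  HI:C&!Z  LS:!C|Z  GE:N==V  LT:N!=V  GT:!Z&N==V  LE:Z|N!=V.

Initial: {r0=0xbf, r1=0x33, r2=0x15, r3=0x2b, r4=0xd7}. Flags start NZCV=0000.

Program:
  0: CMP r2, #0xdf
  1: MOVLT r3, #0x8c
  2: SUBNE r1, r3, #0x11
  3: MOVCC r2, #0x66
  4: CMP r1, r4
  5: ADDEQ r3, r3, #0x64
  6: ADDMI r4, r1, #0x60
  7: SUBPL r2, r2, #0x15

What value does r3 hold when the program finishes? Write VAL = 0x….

[0] flags=0000 → (cmp)
[1] flags=0000 LT?F → skip
[2] flags=0000 NE?T → r1=0x1a
[3] flags=0000 CC?T → r2=0x66
[4] flags=0000 → (cmp)
[5] flags=0000 EQ?F → skip
[6] flags=0000 MI?F → skip
[7] flags=0000 PL?T → r2=0x51

VAL = 0x2b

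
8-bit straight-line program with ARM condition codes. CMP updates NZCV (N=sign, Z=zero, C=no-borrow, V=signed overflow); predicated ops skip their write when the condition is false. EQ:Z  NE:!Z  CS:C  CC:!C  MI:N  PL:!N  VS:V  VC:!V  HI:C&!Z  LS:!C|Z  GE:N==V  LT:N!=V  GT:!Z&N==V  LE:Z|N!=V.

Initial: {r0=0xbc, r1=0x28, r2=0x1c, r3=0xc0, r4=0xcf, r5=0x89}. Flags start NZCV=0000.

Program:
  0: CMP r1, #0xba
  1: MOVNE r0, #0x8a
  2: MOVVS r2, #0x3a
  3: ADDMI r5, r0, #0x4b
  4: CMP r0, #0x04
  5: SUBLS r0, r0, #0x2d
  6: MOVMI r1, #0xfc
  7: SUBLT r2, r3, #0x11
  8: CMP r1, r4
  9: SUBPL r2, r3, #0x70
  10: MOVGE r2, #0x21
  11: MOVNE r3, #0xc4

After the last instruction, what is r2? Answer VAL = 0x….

0: ✓ CMP  NZCV=0000
1: ✓ MOVNE  r0←0x8a
2: · MOVVS
3: · ADDMI
4: ✓ CMP  NZCV=1010
5: · SUBLS
6: ✓ MOVMI  r1←0xfc
7: ✓ SUBLT  r2←0xaf
8: ✓ CMP  NZCV=0010
9: ✓ SUBPL  r2←0x50
10: ✓ MOVGE  r2←0x21
11: ✓ MOVNE  r3←0xc4

VAL = 0x21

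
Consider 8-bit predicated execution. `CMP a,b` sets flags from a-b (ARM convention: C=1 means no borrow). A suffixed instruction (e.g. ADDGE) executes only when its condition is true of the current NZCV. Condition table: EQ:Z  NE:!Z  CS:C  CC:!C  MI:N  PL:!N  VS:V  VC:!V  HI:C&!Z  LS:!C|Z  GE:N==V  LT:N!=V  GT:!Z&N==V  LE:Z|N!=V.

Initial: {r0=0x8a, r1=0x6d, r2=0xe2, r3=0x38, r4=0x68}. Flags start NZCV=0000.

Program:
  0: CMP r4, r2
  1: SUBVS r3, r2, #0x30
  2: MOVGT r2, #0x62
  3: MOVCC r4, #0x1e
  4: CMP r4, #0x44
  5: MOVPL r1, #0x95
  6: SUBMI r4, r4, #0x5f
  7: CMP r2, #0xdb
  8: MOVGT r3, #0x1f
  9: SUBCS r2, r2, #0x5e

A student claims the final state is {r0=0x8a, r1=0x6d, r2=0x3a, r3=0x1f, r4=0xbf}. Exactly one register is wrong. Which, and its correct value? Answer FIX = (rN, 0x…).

FIX = (r2, 0x62)

0: ✓ CMP  NZCV=1001
1: ✓ SUBVS  r3←0xb2
2: ✓ MOVGT  r2←0x62
3: ✓ MOVCC  r4←0x1e
4: ✓ CMP  NZCV=1000
5: · MOVPL
6: ✓ SUBMI  r4←0xbf
7: ✓ CMP  NZCV=1001
8: ✓ MOVGT  r3←0x1f
9: · SUBCS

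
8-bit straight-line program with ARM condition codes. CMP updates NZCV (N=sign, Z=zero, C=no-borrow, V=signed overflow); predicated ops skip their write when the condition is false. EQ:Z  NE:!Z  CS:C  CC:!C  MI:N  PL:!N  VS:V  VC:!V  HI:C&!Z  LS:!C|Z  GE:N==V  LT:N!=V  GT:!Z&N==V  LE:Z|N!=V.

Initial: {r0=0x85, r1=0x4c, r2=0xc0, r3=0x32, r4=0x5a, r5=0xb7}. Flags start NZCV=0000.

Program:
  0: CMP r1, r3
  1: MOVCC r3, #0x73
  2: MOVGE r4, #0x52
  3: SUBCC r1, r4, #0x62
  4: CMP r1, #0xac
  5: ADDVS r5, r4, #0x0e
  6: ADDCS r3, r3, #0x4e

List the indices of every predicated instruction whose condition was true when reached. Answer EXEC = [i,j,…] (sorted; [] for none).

0: ✓ CMP  NZCV=0010
1: · MOVCC
2: ✓ MOVGE  r4←0x52
3: · SUBCC
4: ✓ CMP  NZCV=1001
5: ✓ ADDVS  r5←0x60
6: · ADDCS

EXEC = [2,5]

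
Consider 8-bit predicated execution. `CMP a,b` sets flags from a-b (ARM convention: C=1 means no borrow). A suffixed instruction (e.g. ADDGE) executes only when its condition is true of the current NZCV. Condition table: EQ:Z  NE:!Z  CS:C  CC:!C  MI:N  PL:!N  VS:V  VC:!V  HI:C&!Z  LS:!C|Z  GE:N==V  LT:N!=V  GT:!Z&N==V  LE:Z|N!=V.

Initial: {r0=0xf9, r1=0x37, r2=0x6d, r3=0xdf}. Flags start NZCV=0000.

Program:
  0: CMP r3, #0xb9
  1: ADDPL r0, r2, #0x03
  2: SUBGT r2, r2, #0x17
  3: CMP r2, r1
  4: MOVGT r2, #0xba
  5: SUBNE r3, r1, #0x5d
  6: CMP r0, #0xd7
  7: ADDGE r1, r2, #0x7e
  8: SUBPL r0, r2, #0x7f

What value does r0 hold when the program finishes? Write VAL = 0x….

0: ✓ CMP  NZCV=0010
1: ✓ ADDPL  r0←0x70
2: ✓ SUBGT  r2←0x56
3: ✓ CMP  NZCV=0010
4: ✓ MOVGT  r2←0xba
5: ✓ SUBNE  r3←0xda
6: ✓ CMP  NZCV=1001
7: ✓ ADDGE  r1←0x38
8: · SUBPL

VAL = 0x70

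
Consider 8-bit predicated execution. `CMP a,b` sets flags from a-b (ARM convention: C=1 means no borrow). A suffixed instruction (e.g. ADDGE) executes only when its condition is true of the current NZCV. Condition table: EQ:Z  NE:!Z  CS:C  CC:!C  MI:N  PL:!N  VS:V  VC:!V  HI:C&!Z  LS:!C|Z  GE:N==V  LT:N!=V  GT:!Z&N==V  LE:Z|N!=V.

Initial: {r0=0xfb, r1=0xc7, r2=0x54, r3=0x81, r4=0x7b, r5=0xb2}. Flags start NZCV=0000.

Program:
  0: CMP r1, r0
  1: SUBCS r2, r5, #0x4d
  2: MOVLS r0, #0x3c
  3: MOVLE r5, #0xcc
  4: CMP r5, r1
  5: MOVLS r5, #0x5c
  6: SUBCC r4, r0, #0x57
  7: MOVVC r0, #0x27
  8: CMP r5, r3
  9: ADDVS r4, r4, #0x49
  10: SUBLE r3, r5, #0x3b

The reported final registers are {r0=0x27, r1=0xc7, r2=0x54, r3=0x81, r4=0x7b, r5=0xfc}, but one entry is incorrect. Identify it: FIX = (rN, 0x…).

0: ✓ CMP  NZCV=1000
1: · SUBCS
2: ✓ MOVLS  r0←0x3c
3: ✓ MOVLE  r5←0xcc
4: ✓ CMP  NZCV=0010
5: · MOVLS
6: · SUBCC
7: ✓ MOVVC  r0←0x27
8: ✓ CMP  NZCV=0010
9: · ADDVS
10: · SUBLE

FIX = (r5, 0xcc)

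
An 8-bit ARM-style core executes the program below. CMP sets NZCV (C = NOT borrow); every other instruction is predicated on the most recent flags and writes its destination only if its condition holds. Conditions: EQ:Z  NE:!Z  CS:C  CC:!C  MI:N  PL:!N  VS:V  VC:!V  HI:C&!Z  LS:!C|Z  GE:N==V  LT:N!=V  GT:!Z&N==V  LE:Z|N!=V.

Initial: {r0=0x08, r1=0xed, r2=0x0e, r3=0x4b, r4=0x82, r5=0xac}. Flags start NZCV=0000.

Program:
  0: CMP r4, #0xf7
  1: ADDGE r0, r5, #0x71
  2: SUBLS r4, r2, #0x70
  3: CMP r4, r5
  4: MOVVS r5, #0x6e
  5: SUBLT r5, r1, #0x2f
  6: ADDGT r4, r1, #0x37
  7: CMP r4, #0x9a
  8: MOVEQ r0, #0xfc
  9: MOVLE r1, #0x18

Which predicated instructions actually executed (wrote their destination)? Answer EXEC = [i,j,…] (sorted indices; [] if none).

[0] flags=1000 → (cmp)
[1] flags=1000 GE?F → skip
[2] flags=1000 LS?T → r4=0x9e
[3] flags=1000 → (cmp)
[4] flags=1000 VS?F → skip
[5] flags=1000 LT?T → r5=0xbe
[6] flags=1000 GT?F → skip
[7] flags=0010 → (cmp)
[8] flags=0010 EQ?F → skip
[9] flags=0010 LE?F → skip

EXEC = [2,5]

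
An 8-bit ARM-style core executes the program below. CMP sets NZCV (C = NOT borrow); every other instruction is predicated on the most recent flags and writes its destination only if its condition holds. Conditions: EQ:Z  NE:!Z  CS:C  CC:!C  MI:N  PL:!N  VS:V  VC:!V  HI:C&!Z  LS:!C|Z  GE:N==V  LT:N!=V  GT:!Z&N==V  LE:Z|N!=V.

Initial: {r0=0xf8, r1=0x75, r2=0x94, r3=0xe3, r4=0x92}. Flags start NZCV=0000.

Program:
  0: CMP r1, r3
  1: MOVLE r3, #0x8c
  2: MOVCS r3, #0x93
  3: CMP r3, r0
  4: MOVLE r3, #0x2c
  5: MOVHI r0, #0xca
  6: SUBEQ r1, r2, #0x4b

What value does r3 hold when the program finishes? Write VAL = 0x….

VAL = 0x2c

0: ✓ CMP  NZCV=1001
1: · MOVLE
2: · MOVCS
3: ✓ CMP  NZCV=1000
4: ✓ MOVLE  r3←0x2c
5: · MOVHI
6: · SUBEQ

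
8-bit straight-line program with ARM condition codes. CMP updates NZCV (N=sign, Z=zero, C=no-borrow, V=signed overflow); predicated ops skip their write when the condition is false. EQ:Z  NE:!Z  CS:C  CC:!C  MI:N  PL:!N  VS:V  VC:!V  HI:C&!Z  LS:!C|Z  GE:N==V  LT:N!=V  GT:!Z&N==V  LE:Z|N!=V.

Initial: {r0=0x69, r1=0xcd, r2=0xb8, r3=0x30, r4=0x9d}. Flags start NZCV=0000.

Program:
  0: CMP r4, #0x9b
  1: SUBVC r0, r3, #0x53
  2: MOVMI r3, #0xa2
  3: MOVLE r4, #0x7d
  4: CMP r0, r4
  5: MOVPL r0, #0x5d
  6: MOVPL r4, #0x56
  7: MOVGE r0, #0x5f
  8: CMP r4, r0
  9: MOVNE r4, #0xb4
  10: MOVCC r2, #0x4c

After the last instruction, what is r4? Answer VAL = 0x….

0: ✓ CMP  NZCV=0010
1: ✓ SUBVC  r0←0xdd
2: · MOVMI
3: · MOVLE
4: ✓ CMP  NZCV=0010
5: ✓ MOVPL  r0←0x5d
6: ✓ MOVPL  r4←0x56
7: ✓ MOVGE  r0←0x5f
8: ✓ CMP  NZCV=1000
9: ✓ MOVNE  r4←0xb4
10: ✓ MOVCC  r2←0x4c

VAL = 0xb4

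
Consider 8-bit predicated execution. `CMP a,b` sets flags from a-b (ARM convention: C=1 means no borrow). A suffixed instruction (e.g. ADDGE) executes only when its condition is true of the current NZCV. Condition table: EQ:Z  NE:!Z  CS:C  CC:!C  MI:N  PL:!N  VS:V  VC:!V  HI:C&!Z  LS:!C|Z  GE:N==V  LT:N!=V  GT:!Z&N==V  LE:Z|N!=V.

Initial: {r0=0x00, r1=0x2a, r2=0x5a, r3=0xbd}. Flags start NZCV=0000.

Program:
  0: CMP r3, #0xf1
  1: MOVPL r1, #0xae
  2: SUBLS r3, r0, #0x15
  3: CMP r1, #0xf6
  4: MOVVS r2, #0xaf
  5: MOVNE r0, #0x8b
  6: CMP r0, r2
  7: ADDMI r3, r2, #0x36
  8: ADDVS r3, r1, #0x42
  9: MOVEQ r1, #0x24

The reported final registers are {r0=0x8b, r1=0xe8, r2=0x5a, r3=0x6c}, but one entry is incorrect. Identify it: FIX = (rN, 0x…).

FIX = (r1, 0x2a)

0: ✓ CMP  NZCV=1000
1: · MOVPL
2: ✓ SUBLS  r3←0xeb
3: ✓ CMP  NZCV=0000
4: · MOVVS
5: ✓ MOVNE  r0←0x8b
6: ✓ CMP  NZCV=0011
7: · ADDMI
8: ✓ ADDVS  r3←0x6c
9: · MOVEQ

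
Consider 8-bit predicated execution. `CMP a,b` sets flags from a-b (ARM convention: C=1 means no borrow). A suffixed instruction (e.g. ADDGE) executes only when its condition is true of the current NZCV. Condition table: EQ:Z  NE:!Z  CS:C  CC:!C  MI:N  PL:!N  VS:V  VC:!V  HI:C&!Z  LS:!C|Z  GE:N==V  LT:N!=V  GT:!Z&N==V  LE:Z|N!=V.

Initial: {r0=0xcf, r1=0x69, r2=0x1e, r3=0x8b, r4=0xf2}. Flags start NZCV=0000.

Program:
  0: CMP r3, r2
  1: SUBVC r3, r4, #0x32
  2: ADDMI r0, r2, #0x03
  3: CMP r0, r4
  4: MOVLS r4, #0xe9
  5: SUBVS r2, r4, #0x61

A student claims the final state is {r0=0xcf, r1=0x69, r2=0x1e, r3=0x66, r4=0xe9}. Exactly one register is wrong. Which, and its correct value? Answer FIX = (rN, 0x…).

FIX = (r3, 0x8b)

0: ✓ CMP  NZCV=0011
1: · SUBVC
2: · ADDMI
3: ✓ CMP  NZCV=1000
4: ✓ MOVLS  r4←0xe9
5: · SUBVS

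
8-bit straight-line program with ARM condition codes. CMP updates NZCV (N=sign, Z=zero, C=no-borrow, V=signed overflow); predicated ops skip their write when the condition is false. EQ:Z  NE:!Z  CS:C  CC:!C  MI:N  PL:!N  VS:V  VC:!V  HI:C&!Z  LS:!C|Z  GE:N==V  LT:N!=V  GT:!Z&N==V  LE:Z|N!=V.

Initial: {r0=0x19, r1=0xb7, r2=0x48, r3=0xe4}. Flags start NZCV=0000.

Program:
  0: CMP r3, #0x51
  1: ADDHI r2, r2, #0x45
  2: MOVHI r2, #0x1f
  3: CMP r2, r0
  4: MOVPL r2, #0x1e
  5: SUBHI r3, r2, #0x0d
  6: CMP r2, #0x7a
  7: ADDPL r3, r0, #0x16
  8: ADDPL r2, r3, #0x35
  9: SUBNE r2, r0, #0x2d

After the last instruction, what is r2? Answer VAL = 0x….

VAL = 0xec

0: ✓ CMP  NZCV=1010
1: ✓ ADDHI  r2←0x8d
2: ✓ MOVHI  r2←0x1f
3: ✓ CMP  NZCV=0010
4: ✓ MOVPL  r2←0x1e
5: ✓ SUBHI  r3←0x11
6: ✓ CMP  NZCV=1000
7: · ADDPL
8: · ADDPL
9: ✓ SUBNE  r2←0xec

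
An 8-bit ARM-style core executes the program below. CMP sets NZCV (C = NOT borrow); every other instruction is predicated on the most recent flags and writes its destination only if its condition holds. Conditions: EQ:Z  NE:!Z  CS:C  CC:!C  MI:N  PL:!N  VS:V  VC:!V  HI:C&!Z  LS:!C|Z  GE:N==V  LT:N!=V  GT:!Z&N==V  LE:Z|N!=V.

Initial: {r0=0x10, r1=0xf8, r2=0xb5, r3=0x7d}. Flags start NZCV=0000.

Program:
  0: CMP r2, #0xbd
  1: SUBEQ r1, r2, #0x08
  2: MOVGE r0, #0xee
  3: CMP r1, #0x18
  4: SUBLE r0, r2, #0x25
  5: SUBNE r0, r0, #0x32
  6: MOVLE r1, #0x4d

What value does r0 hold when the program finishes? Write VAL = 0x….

0: ✓ CMP  NZCV=1000
1: · SUBEQ
2: · MOVGE
3: ✓ CMP  NZCV=1010
4: ✓ SUBLE  r0←0x90
5: ✓ SUBNE  r0←0x5e
6: ✓ MOVLE  r1←0x4d

VAL = 0x5e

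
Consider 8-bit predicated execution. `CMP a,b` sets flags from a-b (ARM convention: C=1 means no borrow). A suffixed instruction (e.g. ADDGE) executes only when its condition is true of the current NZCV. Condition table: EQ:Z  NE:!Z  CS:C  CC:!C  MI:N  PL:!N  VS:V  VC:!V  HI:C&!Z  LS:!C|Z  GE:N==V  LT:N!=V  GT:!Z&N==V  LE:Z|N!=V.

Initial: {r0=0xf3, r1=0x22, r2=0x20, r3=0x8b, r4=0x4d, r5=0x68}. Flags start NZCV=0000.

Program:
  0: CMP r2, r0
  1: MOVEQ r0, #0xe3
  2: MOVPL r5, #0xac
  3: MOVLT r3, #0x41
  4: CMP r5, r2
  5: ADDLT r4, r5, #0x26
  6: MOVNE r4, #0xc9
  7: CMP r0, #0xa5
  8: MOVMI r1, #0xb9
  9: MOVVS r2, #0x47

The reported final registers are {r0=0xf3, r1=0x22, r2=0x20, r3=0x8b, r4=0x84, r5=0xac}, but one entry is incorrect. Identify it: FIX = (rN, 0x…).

0: ✓ CMP  NZCV=0000
1: · MOVEQ
2: ✓ MOVPL  r5←0xac
3: · MOVLT
4: ✓ CMP  NZCV=1010
5: ✓ ADDLT  r4←0xd2
6: ✓ MOVNE  r4←0xc9
7: ✓ CMP  NZCV=0010
8: · MOVMI
9: · MOVVS

FIX = (r4, 0xc9)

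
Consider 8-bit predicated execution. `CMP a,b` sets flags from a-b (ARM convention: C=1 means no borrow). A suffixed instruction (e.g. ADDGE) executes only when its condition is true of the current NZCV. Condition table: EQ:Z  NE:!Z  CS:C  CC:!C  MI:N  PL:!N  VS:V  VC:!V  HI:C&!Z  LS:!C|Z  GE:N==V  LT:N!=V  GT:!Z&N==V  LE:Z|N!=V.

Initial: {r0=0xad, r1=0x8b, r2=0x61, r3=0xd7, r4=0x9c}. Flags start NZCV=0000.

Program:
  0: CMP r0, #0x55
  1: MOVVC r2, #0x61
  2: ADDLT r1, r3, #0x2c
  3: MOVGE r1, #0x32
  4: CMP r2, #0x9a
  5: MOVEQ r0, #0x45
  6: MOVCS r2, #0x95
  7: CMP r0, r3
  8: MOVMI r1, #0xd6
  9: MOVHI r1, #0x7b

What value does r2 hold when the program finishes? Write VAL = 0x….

VAL = 0x61

0: ✓ CMP  NZCV=0011
1: · MOVVC
2: ✓ ADDLT  r1←0x03
3: · MOVGE
4: ✓ CMP  NZCV=1001
5: · MOVEQ
6: · MOVCS
7: ✓ CMP  NZCV=1000
8: ✓ MOVMI  r1←0xd6
9: · MOVHI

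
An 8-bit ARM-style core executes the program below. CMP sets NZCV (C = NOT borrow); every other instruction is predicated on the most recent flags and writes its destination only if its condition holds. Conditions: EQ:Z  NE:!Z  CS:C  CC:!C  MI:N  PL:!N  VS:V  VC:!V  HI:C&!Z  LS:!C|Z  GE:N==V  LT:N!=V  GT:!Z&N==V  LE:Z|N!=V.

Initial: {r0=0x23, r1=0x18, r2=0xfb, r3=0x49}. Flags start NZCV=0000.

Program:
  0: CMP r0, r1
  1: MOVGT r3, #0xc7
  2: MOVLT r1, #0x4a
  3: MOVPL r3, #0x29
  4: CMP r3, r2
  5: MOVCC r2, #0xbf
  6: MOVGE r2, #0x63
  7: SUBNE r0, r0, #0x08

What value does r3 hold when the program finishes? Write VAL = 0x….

VAL = 0x29

[0] flags=0010 → (cmp)
[1] flags=0010 GT?T → r3=0xc7
[2] flags=0010 LT?F → skip
[3] flags=0010 PL?T → r3=0x29
[4] flags=0000 → (cmp)
[5] flags=0000 CC?T → r2=0xbf
[6] flags=0000 GE?T → r2=0x63
[7] flags=0000 NE?T → r0=0x1b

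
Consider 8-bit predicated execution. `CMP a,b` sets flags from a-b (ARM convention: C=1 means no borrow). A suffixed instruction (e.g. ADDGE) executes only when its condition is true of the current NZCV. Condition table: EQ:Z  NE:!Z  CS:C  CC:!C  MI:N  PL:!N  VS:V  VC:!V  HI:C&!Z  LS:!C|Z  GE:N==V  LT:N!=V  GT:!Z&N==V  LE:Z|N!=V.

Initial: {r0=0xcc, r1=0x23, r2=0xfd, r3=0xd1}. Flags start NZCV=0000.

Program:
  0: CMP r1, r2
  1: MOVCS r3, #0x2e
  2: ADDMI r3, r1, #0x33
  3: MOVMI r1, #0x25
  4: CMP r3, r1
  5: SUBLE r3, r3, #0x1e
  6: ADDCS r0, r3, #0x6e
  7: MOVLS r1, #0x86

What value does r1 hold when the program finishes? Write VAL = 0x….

[0] flags=0000 → (cmp)
[1] flags=0000 CS?F → skip
[2] flags=0000 MI?F → skip
[3] flags=0000 MI?F → skip
[4] flags=1010 → (cmp)
[5] flags=1010 LE?T → r3=0xb3
[6] flags=1010 CS?T → r0=0x21
[7] flags=1010 LS?F → skip

VAL = 0x23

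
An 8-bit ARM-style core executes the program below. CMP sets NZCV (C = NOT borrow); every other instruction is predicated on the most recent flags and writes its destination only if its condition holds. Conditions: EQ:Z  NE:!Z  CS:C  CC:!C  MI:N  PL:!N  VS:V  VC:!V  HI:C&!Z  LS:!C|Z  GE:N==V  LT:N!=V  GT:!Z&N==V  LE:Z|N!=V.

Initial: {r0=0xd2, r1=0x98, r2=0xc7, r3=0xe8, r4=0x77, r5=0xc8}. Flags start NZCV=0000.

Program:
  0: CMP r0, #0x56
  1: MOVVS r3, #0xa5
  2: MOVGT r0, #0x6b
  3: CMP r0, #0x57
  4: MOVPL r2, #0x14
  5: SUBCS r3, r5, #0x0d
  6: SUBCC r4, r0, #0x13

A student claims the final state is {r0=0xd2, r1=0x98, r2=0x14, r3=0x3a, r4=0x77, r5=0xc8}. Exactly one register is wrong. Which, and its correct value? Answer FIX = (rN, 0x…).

[0] flags=0011 → (cmp)
[1] flags=0011 VS?T → r3=0xa5
[2] flags=0011 GT?F → skip
[3] flags=0011 → (cmp)
[4] flags=0011 PL?T → r2=0x14
[5] flags=0011 CS?T → r3=0xbb
[6] flags=0011 CC?F → skip

FIX = (r3, 0xbb)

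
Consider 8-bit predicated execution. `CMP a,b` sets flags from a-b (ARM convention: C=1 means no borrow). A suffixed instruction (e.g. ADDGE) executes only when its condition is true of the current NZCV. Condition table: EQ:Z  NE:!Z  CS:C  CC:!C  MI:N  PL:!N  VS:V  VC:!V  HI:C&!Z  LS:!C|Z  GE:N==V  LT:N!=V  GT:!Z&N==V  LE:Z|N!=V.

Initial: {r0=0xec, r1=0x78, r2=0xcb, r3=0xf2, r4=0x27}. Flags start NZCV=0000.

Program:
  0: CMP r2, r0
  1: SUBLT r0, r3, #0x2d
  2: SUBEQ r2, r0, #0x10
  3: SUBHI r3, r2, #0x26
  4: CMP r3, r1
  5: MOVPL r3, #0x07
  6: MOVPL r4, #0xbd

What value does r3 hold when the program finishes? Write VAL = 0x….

0: ✓ CMP  NZCV=1000
1: ✓ SUBLT  r0←0xc5
2: · SUBEQ
3: · SUBHI
4: ✓ CMP  NZCV=0011
5: ✓ MOVPL  r3←0x07
6: ✓ MOVPL  r4←0xbd

VAL = 0x07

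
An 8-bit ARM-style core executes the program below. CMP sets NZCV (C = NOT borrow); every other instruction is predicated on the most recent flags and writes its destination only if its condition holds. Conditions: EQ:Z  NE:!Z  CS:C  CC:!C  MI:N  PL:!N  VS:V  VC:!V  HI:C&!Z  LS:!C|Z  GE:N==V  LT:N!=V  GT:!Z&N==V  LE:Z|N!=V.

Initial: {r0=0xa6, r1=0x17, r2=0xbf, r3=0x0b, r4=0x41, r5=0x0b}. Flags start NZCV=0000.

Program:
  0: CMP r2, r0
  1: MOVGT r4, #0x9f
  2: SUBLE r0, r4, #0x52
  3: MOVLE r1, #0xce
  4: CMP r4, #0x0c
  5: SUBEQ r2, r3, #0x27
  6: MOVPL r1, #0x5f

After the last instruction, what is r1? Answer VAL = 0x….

0: ✓ CMP  NZCV=0010
1: ✓ MOVGT  r4←0x9f
2: · SUBLE
3: · MOVLE
4: ✓ CMP  NZCV=1010
5: · SUBEQ
6: · MOVPL

VAL = 0x17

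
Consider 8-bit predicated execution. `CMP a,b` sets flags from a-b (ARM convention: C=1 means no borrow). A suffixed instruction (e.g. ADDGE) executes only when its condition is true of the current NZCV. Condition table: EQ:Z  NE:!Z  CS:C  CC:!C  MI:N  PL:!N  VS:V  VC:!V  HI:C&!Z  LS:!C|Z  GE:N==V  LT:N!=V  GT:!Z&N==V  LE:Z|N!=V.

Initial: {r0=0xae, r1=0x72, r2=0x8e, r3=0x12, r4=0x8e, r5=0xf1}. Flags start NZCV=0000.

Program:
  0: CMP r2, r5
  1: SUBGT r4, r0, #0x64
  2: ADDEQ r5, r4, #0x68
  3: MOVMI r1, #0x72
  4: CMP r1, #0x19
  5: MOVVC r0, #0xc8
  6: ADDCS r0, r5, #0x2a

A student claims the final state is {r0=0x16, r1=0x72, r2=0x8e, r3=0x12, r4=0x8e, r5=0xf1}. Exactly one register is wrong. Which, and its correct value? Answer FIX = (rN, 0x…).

FIX = (r0, 0x1b)

0: ✓ CMP  NZCV=1000
1: · SUBGT
2: · ADDEQ
3: ✓ MOVMI  r1←0x72
4: ✓ CMP  NZCV=0010
5: ✓ MOVVC  r0←0xc8
6: ✓ ADDCS  r0←0x1b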